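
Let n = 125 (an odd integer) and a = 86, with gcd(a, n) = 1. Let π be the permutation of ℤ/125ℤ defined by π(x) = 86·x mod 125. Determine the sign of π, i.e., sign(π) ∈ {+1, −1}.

+1

Start at x=66: 66 → 51 → 11 → 71 → 106 → 116 → 101 → … (one orbit).
The orbit structure of x ↦ 86x mod 125: 13 orbits of sizes [25, 25, 25, 25, 5, 5, 5, 5, 1, 1, 1, 1, 1].
sign(π) = (−1)^{n − #cycles} = (−1)^{125−13} = (−1)^112 = +1.
Zolotarev: (86|125) = +1, matching the cycle-count sign.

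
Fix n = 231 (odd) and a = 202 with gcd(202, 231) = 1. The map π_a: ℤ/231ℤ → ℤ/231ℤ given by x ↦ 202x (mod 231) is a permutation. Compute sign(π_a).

-1

Start at x=223: 223 → 1 → 202 → 148 → 97 → 190 → 34 → … (one orbit).
Cycle lengths of π_202 on ℤ/231ℤ: [10, 10, 10, 10, 10, 10, 10, 10, 10, 10, 10, 10, 10, 10, 10, 10, 10, 10, 5, 5, 5, 5, 5, 5, 2, 2, 2, 2, 2, 2, 2, 2, 2, 1, 1, 1]; 36 cycles in total.
sign(π) = (−1)^{n − #cycles} = (−1)^{231−36} = (−1)^195 = -1.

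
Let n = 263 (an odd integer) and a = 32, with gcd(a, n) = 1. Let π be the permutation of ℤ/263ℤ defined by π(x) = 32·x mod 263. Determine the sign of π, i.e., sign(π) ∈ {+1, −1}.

Trace 32: π^k(32) = [32, 235, 156, 258, 103, 140, 9] for k=0..6.
Cycle type of π: 131×2 + 1; total 3 cycles.
Σ(ℓ_i−1) = 263−3 = 260; sign = (−1)^260 = +1.
Zolotarev: (32|263) = +1, matching the cycle-count sign.

+1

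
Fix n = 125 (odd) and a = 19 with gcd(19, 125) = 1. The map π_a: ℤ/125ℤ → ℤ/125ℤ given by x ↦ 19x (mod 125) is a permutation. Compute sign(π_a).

+1

Trace 21: π^k(21) = [21, 24, 81, 39, 116, 79, 1] for k=0..6.
7 cycles of lengths [50, 50, 10, 10, 2, 2, 1].
Σ(ℓ_i−1) = 125−7 = 118; sign = (−1)^118 = +1.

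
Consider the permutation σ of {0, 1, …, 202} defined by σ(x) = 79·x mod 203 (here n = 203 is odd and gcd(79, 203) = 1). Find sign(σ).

-1

Trace 123: π^k(123) = [123, 176, 100, 186, 78, 72, 4] for k=0..6.
Decompose π into cycles: lengths [84, 84, 28, 3, 3, 1] (6 cycles, including the fixed point 0).
With 6 cycles on 203 points, sign = (−1)^{203−6} = -1.
Check: (79/203) = -1 by Zolotarev.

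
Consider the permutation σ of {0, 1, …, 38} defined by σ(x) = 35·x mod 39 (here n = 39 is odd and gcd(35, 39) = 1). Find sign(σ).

-1

Start at x=16: 16 → 14 → 22 → 29 → 1 → 35 → 16 (one orbit).
Decompose π into cycles: lengths [6, 6, 6, 6, 3, 3, 3, 3, 2, 1] (10 cycles, including the fixed point 0).
With 10 cycles on 39 points, sign = (−1)^{39−10} = -1.
Zolotarev: (35|39) = -1, matching the cycle-count sign.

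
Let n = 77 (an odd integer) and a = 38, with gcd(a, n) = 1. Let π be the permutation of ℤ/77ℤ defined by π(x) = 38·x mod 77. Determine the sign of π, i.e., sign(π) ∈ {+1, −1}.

Orbit of 15 under x↦38x: [15, 31, 23, 27, 25, 26, 64]… (length divides ord_77(38)).
π_38 has 6 disjoint cycles with lengths [30, 30, 6, 5, 5, 1] on {0,…,76}.
6 cycles on 77: each ℓ→(−1)^(ℓ−1), product (−1)^71 = -1.

-1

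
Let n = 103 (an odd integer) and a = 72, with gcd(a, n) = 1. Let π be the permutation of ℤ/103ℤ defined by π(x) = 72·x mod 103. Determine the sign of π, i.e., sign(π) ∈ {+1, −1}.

Start at x=23: 23 → 8 → 61 → 66 → 14 → 81 → 64 → … (one orbit).
Cycle lengths of π_72 on ℤ/103ℤ: [17, 17, 17, 17, 17, 17, 1]; 7 cycles in total.
n − c = 103 − 7 = 96; sign = (−1)^96 = +1.

+1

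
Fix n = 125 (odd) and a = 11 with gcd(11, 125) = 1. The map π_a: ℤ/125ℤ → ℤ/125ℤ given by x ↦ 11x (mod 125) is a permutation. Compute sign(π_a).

Orbit of 21 under x↦11x: [21, 106, 41, 76, 86, 71, 31]… (length divides ord_125(11)).
Cycle type of π: 25×4 + 5×4 + 1×5; total 13 cycles.
13 cycles on 125: each ℓ→(−1)^(ℓ−1), product (−1)^112 = +1.

+1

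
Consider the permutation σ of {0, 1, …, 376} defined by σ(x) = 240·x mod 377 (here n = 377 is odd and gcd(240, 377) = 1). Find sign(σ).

Trace 231: π^k(231) = [231, 21, 139, 184, 51, 176, 16] for k=0..6.
π_240 has 7 disjoint cycles with lengths [84, 84, 84, 84, 28, 12, 1] on {0,…,376}.
sign(π) = (−1)^{n − #cycles} = (−1)^{377−7} = (−1)^370 = +1.
(240|377)_J = +1 (Zolotarev's lemma cross-check).

+1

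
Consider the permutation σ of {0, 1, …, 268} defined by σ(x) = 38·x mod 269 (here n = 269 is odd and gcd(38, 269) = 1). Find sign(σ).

+1

Trace 256: π^k(256) = [256, 44, 58, 52, 93, 37, 61] for k=0..6.
5 cycles of lengths [67, 67, 67, 67, 1].
sign(π) = (−1)^{n − #cycles} = (−1)^{269−5} = (−1)^264 = +1.
Zolotarev: (38|269) = +1, matching the cycle-count sign.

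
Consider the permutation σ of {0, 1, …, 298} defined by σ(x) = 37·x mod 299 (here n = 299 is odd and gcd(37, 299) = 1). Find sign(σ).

+1

Start at x=149: 149 → 131 → 63 → 238 → 135 → 211 → 33 → … (one orbit).
Decompose π into cycles: lengths [132, 132, 22, 12, 1] (5 cycles, including the fixed point 0).
With 5 cycles on 299 points, sign = (−1)^{299−5} = +1.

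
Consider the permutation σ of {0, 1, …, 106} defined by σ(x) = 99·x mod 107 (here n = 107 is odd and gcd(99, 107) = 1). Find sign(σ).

+1

Trace 90: π^k(90) = [90, 29, 89, 37, 25, 14, 102] for k=0..6.
Cycle lengths of π_99 on ℤ/107ℤ: [53, 53, 1]; 3 cycles in total.
sign(π) = (−1)^{n − #cycles} = (−1)^{107−3} = (−1)^104 = +1.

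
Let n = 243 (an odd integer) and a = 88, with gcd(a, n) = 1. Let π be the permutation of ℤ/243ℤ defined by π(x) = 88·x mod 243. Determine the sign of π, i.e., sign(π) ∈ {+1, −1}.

+1

Trace 94: π^k(94) = [94, 10, 151, 166, 28, 34, 76] for k=0..6.
Cycle type of π: 81×2 + 27×2 + 9×2 + 3×2 + 1×3; total 11 cycles.
n − c = 243 − 11 = 232; sign = (−1)^232 = +1.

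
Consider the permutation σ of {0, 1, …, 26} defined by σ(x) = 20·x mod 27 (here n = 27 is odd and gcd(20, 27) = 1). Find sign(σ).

-1

Orbit of 16 under x↦20x: [16, 23, 1, 20, 22, 8, 25]… (length divides ord_27(20)).
The orbit structure of x ↦ 20x mod 27: 4 orbits of sizes [18, 6, 2, 1].
sign(π) = (−1)^{n − #cycles} = (−1)^{27−4} = (−1)^23 = -1.
The Jacobi symbol (20|27) = -1 (Zolotarev) agrees.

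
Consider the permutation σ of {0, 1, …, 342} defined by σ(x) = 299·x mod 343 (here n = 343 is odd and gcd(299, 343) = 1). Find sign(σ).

-1

Trace 209: π^k(209) = [209, 65, 227, 302, 89, 200, 118] for k=0..6.
Cycle lengths of π_299 on ℤ/343ℤ: [294, 42, 6, 1]; 4 cycles in total.
4 cycles on 343: each ℓ→(−1)^(ℓ−1), product (−1)^339 = -1.
The Jacobi symbol (299|343) = -1 (Zolotarev) agrees.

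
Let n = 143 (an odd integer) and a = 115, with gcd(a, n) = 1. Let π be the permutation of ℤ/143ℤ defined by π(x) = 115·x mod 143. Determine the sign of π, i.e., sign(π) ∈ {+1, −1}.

Start at x=48: 48 → 86 → 23 → 71 → 14 → 37 → 108 → … (one orbit).
Cycle type of π: 60×2 + 12 + 5×2 + 1; total 6 cycles.
With 6 cycles on 143 points, sign = (−1)^{143−6} = -1.

-1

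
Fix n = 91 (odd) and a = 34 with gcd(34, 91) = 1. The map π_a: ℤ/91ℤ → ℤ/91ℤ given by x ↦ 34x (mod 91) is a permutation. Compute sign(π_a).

Orbit of 64 under x↦34x: [64, 83, 1, 34]… (length divides ord_91(34)).
π_34 has 25 disjoint cycles with lengths [4, 4, 4, 4, 4, 4, 4, 4, 4, 4, 4, 4, 4, 4, 4, 4, 4, 4, 4, 4, 4, 2, 2, 2, 1] on {0,…,90}.
With 25 cycles on 91 points, sign = (−1)^{91−25} = +1.

+1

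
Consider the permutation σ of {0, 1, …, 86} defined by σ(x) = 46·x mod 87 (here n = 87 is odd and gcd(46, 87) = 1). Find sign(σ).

Orbit of 46 under x↦46x: [46, 28, 70, 1]… (length divides ord_87(46)).
Decompose π into cycles: lengths [4, 4, 4, 4, 4, 4, 4, 4, 4, 4, 4, 4, 4, 4, 4, 4, 4, 4, 4, 4, 4, 1, 1, 1] (24 cycles, including the fixed point 0).
24 cycles on 87: each ℓ→(−1)^(ℓ−1), product (−1)^63 = -1.
The Jacobi symbol (46|87) = -1 (Zolotarev) agrees.

-1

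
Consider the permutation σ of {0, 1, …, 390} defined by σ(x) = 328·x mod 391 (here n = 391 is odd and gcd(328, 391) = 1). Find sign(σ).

Start at x=338: 338 → 211 → 1 → 328 → 59 → 193 → 353 → … (one orbit).
Cycle type of π: 176×2 + 16 + 11×2 + 1; total 6 cycles.
With 6 cycles on 391 points, sign = (−1)^{391−6} = -1.
Check: (328/391) = -1 by Zolotarev.

-1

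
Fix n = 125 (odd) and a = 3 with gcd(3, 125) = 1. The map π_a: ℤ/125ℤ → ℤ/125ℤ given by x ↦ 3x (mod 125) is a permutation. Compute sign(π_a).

Trace 12: π^k(12) = [12, 36, 108, 74, 97, 41, 123] for k=0..6.
Cycle lengths of π_3 on ℤ/125ℤ: [100, 20, 4, 1]; 4 cycles in total.
4 cycles on 125: each ℓ→(−1)^(ℓ−1), product (−1)^121 = -1.

-1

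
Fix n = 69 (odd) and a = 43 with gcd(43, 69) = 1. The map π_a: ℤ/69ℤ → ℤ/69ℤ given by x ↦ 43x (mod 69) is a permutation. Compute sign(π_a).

-1

Orbit of 22 under x↦43x: [22, 49, 37, 4, 34, 13, 7]… (length divides ord_69(43)).
Decompose π into cycles: lengths [22, 22, 22, 1, 1, 1] (6 cycles, including the fixed point 0).
6 cycles on 69: each ℓ→(−1)^(ℓ−1), product (−1)^63 = -1.
(43|69)_J = -1 (Zolotarev's lemma cross-check).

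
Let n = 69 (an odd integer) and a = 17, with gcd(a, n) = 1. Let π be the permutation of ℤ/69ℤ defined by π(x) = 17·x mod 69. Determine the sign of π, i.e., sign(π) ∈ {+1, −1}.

Start at x=64: 64 → 53 → 4 → 68 → 52 → 56 → 55 → … (one orbit).
Cycle lengths of π_17 on ℤ/69ℤ: [22, 22, 22, 2, 1]; 5 cycles in total.
69 − 5 = 64 transpositions; sign(π) = (−1)^64 = +1.

+1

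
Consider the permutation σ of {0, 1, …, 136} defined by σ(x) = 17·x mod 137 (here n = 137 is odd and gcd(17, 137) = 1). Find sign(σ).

+1

Orbit of 60 under x↦17x: [60, 61, 78, 93, 74, 25, 14]… (length divides ord_137(17)).
Decompose π into cycles: lengths [68, 68, 1] (3 cycles, including the fixed point 0).
sign(π) = (−1)^{n − #cycles} = (−1)^{137−3} = (−1)^134 = +1.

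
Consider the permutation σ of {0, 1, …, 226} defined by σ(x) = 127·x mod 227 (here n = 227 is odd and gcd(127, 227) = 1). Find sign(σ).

-1

Orbit of 137 under x↦127x: [137, 147, 55, 175, 206, 57, 202]… (length divides ord_227(127)).
2 cycles of lengths [226, 1].
sign(π) = (−1)^{n − #cycles} = (−1)^{227−2} = (−1)^225 = -1.
Zolotarev: (127|227) = -1, matching the cycle-count sign.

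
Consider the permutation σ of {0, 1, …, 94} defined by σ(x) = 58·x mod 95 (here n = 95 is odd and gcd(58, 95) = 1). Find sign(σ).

-1

Start at x=77: 77 → 1 → 58 → 39 → 77 (one orbit).
Cycle type of π: 4×19 + 1×19; total 38 cycles.
38 cycles on 95: each ℓ→(−1)^(ℓ−1), product (−1)^57 = -1.
(58|95)_J = -1 (Zolotarev's lemma cross-check).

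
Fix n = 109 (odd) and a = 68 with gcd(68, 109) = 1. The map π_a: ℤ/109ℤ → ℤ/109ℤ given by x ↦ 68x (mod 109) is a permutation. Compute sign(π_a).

-1

Start at x=76: 76 → 45 → 8 → 108 → 41 → 63 → 33 → … (one orbit).
Decompose π into cycles: lengths [12, 12, 12, 12, 12, 12, 12, 12, 12, 1] (10 cycles, including the fixed point 0).
Σ(ℓ_i−1) = 109−10 = 99; sign = (−1)^99 = -1.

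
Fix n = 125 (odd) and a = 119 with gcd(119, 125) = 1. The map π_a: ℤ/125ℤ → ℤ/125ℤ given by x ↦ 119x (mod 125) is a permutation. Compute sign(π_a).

+1

Trace 24: π^k(24) = [24, 106, 114, 66, 104, 1, 119] for k=0..6.
Cycle type of π: 50×2 + 10×2 + 2×2 + 1; total 7 cycles.
7 cycles on 125: each ℓ→(−1)^(ℓ−1), product (−1)^118 = +1.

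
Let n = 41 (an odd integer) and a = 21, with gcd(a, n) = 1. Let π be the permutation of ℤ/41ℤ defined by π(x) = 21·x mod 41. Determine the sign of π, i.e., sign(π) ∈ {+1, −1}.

Orbit of 1 under x↦21x: [1, 21, 31, 36, 18, 9, 25]… (length divides ord_41(21)).
Cycle type of π: 20×2 + 1; total 3 cycles.
sign(π) = (−1)^{n − #cycles} = (−1)^{41−3} = (−1)^38 = +1.
The Jacobi symbol (21|41) = +1 (Zolotarev) agrees.

+1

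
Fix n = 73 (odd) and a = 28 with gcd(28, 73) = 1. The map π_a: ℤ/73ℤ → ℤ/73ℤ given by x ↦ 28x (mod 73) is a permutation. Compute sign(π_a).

-1

Start at x=44: 44 → 64 → 40 → 25 → 43 → 36 → 59 → … (one orbit).
Cycle lengths of π_28 on ℤ/73ℤ: [72, 1]; 2 cycles in total.
2 cycles on 73: each ℓ→(−1)^(ℓ−1), product (−1)^71 = -1.
Check: (28/73) = -1 by Zolotarev.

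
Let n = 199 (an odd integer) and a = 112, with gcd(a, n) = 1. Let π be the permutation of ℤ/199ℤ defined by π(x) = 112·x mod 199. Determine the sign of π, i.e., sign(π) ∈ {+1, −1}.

Start at x=114: 114 → 32 → 2 → 25 → 14 → 175 → 98 → … (one orbit).
Cycle type of π: 99×2 + 1; total 3 cycles.
199 − 3 = 196 transpositions; sign(π) = (−1)^196 = +1.
The Jacobi symbol (112|199) = +1 (Zolotarev) agrees.

+1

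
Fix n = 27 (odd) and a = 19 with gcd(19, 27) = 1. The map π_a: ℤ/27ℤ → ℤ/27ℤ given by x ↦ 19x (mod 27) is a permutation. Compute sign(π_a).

Start at x=19: 19 → 10 → 1 → 19 (one orbit).
The orbit structure of x ↦ 19x mod 27: 15 orbits of sizes [3, 3, 3, 3, 3, 3, 1, 1, 1, 1, 1, 1, 1, 1, 1].
n − c = 27 − 15 = 12; sign = (−1)^12 = +1.
Via Zolotarev, sign(π_{19}) = (19|27) = +1.

+1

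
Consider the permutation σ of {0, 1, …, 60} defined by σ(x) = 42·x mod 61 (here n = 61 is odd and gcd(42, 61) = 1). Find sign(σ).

Start at x=47: 47 → 22 → 9 → 12 → 16 → 1 → 42 → … (one orbit).
5 cycles of lengths [15, 15, 15, 15, 1].
Σ(ℓ_i−1) = 61−5 = 56; sign = (−1)^56 = +1.

+1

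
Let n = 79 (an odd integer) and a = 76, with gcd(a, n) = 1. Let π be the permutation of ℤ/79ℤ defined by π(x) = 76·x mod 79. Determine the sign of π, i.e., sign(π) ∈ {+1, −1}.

Start at x=45: 45 → 23 → 10 → 49 → 11 → 46 → 20 → … (one orbit).
Cycle type of π: 39×2 + 1; total 3 cycles.
With 3 cycles on 79 points, sign = (−1)^{79−3} = +1.

+1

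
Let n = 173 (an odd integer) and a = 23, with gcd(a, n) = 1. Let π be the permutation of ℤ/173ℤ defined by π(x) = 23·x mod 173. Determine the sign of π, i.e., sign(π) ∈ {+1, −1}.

Start at x=169: 169 → 81 → 133 → 118 → 119 → 142 → 152 → … (one orbit).
Cycle type of π: 43×4 + 1; total 5 cycles.
Σ(ℓ_i−1) = 173−5 = 168; sign = (−1)^168 = +1.

+1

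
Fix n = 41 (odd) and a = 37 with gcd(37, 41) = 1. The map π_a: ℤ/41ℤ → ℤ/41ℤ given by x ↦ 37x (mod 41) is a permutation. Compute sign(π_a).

+1

Trace 1: π^k(1) = [1, 37, 16, 18, 10] for k=0..4.
Cycle type of π: 5×8 + 1; total 9 cycles.
With 9 cycles on 41 points, sign = (−1)^{41−9} = +1.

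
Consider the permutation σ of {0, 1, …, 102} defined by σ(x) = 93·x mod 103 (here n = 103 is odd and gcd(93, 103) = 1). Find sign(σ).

Trace 72: π^k(72) = [72, 1, 93, 100, 30, 9, 13] for k=0..6.
Cycle lengths of π_93 on ℤ/103ℤ: [17, 17, 17, 17, 17, 17, 1]; 7 cycles in total.
103 − 7 = 96 transpositions; sign(π) = (−1)^96 = +1.
Via Zolotarev, sign(π_{93}) = (93|103) = +1.

+1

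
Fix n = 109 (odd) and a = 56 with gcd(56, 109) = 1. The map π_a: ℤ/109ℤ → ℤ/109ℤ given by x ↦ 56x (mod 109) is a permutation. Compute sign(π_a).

-1

Start at x=55: 55 → 28 → 42 → 63 → 40 → 60 → 90 → … (one orbit).
Decompose π into cycles: lengths [108, 1] (2 cycles, including the fixed point 0).
n − c = 109 − 2 = 107; sign = (−1)^107 = -1.
Via Zolotarev, sign(π_{56}) = (56|109) = -1.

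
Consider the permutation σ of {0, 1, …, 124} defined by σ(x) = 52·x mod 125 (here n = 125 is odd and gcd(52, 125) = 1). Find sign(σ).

Start at x=38: 38 → 101 → 2 → 104 → 33 → 91 → 107 → … (one orbit).
Cycle lengths of π_52 on ℤ/125ℤ: [100, 20, 4, 1]; 4 cycles in total.
4 cycles on 125: each ℓ→(−1)^(ℓ−1), product (−1)^121 = -1.

-1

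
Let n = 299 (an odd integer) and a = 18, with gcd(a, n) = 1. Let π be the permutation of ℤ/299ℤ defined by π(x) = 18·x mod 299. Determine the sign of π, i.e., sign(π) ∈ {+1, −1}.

-1

Trace 259: π^k(259) = [259, 177, 196, 239, 116, 294, 209] for k=0..6.
π_18 has 12 disjoint cycles with lengths [44, 44, 44, 44, 44, 44, 11, 11, 4, 4, 4, 1] on {0,…,298}.
299 − 12 = 287 transpositions; sign(π) = (−1)^287 = -1.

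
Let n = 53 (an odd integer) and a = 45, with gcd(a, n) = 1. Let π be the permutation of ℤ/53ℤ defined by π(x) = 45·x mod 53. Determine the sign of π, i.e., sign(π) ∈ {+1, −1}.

Start at x=52: 52 → 8 → 42 → 35 → 38 → 14 → 47 → … (one orbit).
Decompose π into cycles: lengths [52, 1] (2 cycles, including the fixed point 0).
53 − 2 = 51 transpositions; sign(π) = (−1)^51 = -1.

-1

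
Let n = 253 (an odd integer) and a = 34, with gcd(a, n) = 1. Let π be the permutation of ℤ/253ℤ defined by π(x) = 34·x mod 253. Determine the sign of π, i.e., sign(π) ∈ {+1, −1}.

Trace 12: π^k(12) = [12, 155, 210, 56, 133, 221, 177] for k=0..6.
22 cycles of lengths [22, 22, 22, 22, 22, 22, 22, 22, 22, 22, 22, 1, 1, 1, 1, 1, 1, 1, 1, 1, 1, 1].
22 cycles on 253: each ℓ→(−1)^(ℓ−1), product (−1)^231 = -1.

-1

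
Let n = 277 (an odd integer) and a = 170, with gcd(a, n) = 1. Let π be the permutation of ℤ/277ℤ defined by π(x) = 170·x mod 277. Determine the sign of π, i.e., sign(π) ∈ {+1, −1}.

-1

Trace 91: π^k(91) = [91, 235, 62, 14, 164, 180, 130] for k=0..6.
π_170 has 2 disjoint cycles with lengths [276, 1] on {0,…,276}.
With 2 cycles on 277 points, sign = (−1)^{277−2} = -1.
The Jacobi symbol (170|277) = -1 (Zolotarev) agrees.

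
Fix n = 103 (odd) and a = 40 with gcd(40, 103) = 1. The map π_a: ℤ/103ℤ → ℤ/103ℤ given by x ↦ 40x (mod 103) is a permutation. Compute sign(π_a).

Orbit of 36 under x↦40x: [36, 101, 23, 96, 29, 27, 50]… (length divides ord_103(40)).
π_40 has 2 disjoint cycles with lengths [102, 1] on {0,…,102}.
sign(π) = (−1)^{n − #cycles} = (−1)^{103−2} = (−1)^101 = -1.
The Jacobi symbol (40|103) = -1 (Zolotarev) agrees.

-1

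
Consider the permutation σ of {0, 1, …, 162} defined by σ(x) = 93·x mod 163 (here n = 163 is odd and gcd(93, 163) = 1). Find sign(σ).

+1

Trace 145: π^k(145) = [145, 119, 146, 49, 156, 1, 93] for k=0..6.
The orbit structure of x ↦ 93x mod 163: 3 orbits of sizes [81, 81, 1].
sign(π) = (−1)^{n − #cycles} = (−1)^{163−3} = (−1)^160 = +1.
Via Zolotarev, sign(π_{93}) = (93|163) = +1.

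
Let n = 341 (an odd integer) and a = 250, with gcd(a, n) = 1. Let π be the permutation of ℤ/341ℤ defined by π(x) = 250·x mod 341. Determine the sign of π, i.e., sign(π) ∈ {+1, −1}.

Orbit of 97 under x↦250x: [97, 39, 202, 32, 157, 35, 225]… (length divides ord_341(250)).
Decompose π into cycles: lengths [10, 10, 10, 10, 10, 10, 10, 10, 10, 10, 10, 10, 10, 10, 10, 10, 10, 10, 10, 10, 10, 10, 10, 10, 10, 10, 10, 10, 10, 10, 10, 5, 5, 5, 5, 5, 5, 1] (38 cycles, including the fixed point 0).
n − c = 341 − 38 = 303; sign = (−1)^303 = -1.
(250|341)_J = -1 (Zolotarev's lemma cross-check).

-1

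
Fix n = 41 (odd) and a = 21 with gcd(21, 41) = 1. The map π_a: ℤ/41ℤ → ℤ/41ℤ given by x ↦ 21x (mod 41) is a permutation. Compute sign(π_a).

Start at x=31: 31 → 36 → 18 → 9 → 25 → 33 → 37 → … (one orbit).
Cycle lengths of π_21 on ℤ/41ℤ: [20, 20, 1]; 3 cycles in total.
sign(π) = (−1)^{n − #cycles} = (−1)^{41−3} = (−1)^38 = +1.

+1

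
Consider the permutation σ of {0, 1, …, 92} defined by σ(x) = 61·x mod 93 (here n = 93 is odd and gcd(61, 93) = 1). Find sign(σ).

Orbit of 61 under x↦61x: [61, 1]… (length divides ord_93(61)).
Cycle lengths of π_61 on ℤ/93ℤ: [2, 2, 2, 2, 2, 2, 2, 2, 2, 2, 2, 2, 2, 2, 2, 2, 2, 2, 2, 2, 2, 2, 2, 2, 2, 2, 2, 2, 2, 2, 2, 2, 2, 2, 2, 2, 2, 2, 2, 2, 2, 2, 2, 2, 2, 1, 1, 1]; 48 cycles in total.
n − c = 93 − 48 = 45; sign = (−1)^45 = -1.

-1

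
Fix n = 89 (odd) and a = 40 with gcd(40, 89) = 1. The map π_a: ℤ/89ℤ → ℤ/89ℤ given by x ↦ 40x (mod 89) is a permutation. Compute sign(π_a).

Orbit of 16 under x↦40x: [16, 17, 57, 55, 64, 68, 50]… (length divides ord_89(40)).
The orbit structure of x ↦ 40x mod 89: 3 orbits of sizes [44, 44, 1].
3 cycles on 89: each ℓ→(−1)^(ℓ−1), product (−1)^86 = +1.
(40|89)_J = +1 (Zolotarev's lemma cross-check).

+1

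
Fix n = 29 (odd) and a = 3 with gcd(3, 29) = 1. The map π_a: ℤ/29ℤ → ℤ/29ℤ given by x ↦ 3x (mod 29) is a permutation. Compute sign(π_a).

Orbit of 5 under x↦3x: [5, 15, 16, 19, 28, 26, 20]… (length divides ord_29(3)).
The orbit structure of x ↦ 3x mod 29: 2 orbits of sizes [28, 1].
29 − 2 = 27 transpositions; sign(π) = (−1)^27 = -1.
Via Zolotarev, sign(π_{3}) = (3|29) = -1.

-1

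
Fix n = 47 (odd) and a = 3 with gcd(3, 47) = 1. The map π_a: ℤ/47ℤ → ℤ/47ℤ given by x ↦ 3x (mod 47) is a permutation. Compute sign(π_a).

Orbit of 36 under x↦3x: [36, 14, 42, 32, 2, 6, 18]… (length divides ord_47(3)).
Cycle type of π: 23×2 + 1; total 3 cycles.
With 3 cycles on 47 points, sign = (−1)^{47−3} = +1.
Via Zolotarev, sign(π_{3}) = (3|47) = +1.

+1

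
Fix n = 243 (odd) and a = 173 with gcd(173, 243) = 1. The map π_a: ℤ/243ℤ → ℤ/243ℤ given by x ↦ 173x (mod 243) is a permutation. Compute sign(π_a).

Orbit of 125 under x↦173x: [125, 241, 140, 163, 11, 202, 197]… (length divides ord_243(173)).
The orbit structure of x ↦ 173x mod 243: 6 orbits of sizes [162, 54, 18, 6, 2, 1].
6 cycles on 243: each ℓ→(−1)^(ℓ−1), product (−1)^237 = -1.

-1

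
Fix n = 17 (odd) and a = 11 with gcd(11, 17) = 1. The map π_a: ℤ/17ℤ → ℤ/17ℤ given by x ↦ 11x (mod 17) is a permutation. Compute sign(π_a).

Orbit of 15 under x↦11x: [15, 12, 13, 7, 9, 14, 1]… (length divides ord_17(11)).
π_11 has 2 disjoint cycles with lengths [16, 1] on {0,…,16}.
Σ(ℓ_i−1) = 17−2 = 15; sign = (−1)^15 = -1.
Via Zolotarev, sign(π_{11}) = (11|17) = -1.

-1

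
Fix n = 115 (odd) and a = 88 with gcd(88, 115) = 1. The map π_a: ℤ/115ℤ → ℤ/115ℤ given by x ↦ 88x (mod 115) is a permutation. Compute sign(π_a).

Trace 28: π^k(28) = [28, 49, 57, 71, 38, 9, 102] for k=0..6.
Cycle type of π: 44×2 + 22 + 4 + 1; total 5 cycles.
Σ(ℓ_i−1) = 115−5 = 110; sign = (−1)^110 = +1.
Zolotarev: (88|115) = +1, matching the cycle-count sign.

+1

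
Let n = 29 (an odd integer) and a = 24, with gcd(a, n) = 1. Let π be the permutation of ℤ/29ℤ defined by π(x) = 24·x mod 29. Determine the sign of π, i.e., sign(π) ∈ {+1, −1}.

Trace 7: π^k(7) = [7, 23, 1, 24, 25, 20, 16] for k=0..6.
5 cycles of lengths [7, 7, 7, 7, 1].
29 − 5 = 24 transpositions; sign(π) = (−1)^24 = +1.

+1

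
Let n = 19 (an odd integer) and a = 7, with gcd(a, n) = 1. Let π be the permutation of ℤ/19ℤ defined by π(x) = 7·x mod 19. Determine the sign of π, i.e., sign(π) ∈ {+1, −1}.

+1

Trace 1: π^k(1) = [1, 7, 11] for k=0..2.
Decompose π into cycles: lengths [3, 3, 3, 3, 3, 3, 1] (7 cycles, including the fixed point 0).
n − c = 19 − 7 = 12; sign = (−1)^12 = +1.
Check: (7/19) = +1 by Zolotarev.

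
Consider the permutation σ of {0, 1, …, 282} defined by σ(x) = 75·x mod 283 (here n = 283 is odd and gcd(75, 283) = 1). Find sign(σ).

-1

Trace 122: π^k(122) = [122, 94, 258, 106, 26, 252, 222] for k=0..6.
π_75 has 2 disjoint cycles with lengths [282, 1] on {0,…,282}.
2 cycles on 283: each ℓ→(−1)^(ℓ−1), product (−1)^281 = -1.
The Jacobi symbol (75|283) = -1 (Zolotarev) agrees.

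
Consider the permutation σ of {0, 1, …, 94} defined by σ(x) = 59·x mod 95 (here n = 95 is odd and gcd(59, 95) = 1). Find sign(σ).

-1

Trace 79: π^k(79) = [79, 6, 69, 81, 29, 1, 59] for k=0..6.
The orbit structure of x ↦ 59x mod 95: 8 orbits of sizes [18, 18, 18, 18, 18, 2, 2, 1].
Σ(ℓ_i−1) = 95−8 = 87; sign = (−1)^87 = -1.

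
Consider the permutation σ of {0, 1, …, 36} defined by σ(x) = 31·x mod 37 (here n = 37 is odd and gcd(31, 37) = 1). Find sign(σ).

Trace 36: π^k(36) = [36, 6, 1, 31] for k=0..3.
π_31 has 10 disjoint cycles with lengths [4, 4, 4, 4, 4, 4, 4, 4, 4, 1] on {0,…,36}.
With 10 cycles on 37 points, sign = (−1)^{37−10} = -1.
Zolotarev: (31|37) = -1, matching the cycle-count sign.

-1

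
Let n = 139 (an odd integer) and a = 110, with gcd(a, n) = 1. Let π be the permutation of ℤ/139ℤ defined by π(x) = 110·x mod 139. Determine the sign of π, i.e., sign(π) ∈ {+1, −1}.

Start at x=63: 63 → 119 → 24 → 138 → 29 → 132 → 64 → … (one orbit).
Cycle type of π: 138 + 1; total 2 cycles.
Σ(ℓ_i−1) = 139−2 = 137; sign = (−1)^137 = -1.

-1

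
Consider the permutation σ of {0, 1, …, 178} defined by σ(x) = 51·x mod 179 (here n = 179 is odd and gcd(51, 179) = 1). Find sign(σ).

+1

Trace 149: π^k(149) = [149, 81, 14, 177, 77, 168, 155] for k=0..6.
Decompose π into cycles: lengths [89, 89, 1] (3 cycles, including the fixed point 0).
Σ(ℓ_i−1) = 179−3 = 176; sign = (−1)^176 = +1.
(51|179)_J = +1 (Zolotarev's lemma cross-check).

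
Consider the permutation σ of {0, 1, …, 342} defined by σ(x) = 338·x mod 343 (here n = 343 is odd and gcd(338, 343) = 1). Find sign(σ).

Start at x=338: 338 → 25 → 218 → 282 → 305 → 190 → 79 → … (one orbit).
π_338 has 7 disjoint cycles with lengths [147, 147, 21, 21, 3, 3, 1] on {0,…,342}.
sign(π) = (−1)^{n − #cycles} = (−1)^{343−7} = (−1)^336 = +1.
Via Zolotarev, sign(π_{338}) = (338|343) = +1.

+1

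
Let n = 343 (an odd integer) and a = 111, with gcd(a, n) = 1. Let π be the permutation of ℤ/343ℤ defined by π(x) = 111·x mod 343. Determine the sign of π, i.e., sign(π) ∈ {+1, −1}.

Trace 330: π^k(330) = [330, 272, 8, 202, 127, 34, 1] for k=0..6.
π_111 has 10 disjoint cycles with lengths [98, 98, 98, 14, 14, 14, 2, 2, 2, 1] on {0,…,342}.
Σ(ℓ_i−1) = 343−10 = 333; sign = (−1)^333 = -1.
The Jacobi symbol (111|343) = -1 (Zolotarev) agrees.

-1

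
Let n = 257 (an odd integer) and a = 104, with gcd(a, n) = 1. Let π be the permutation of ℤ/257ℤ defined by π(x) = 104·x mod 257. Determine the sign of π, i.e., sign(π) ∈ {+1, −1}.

+1

Trace 190: π^k(190) = [190, 228, 68, 133, 211, 99, 16] for k=0..6.
Cycle type of π: 128×2 + 1; total 3 cycles.
n − c = 257 − 3 = 254; sign = (−1)^254 = +1.
Zolotarev: (104|257) = +1, matching the cycle-count sign.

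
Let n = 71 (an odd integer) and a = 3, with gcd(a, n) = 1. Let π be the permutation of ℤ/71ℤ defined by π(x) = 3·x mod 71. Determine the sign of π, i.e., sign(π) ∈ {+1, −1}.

+1

Start at x=64: 64 → 50 → 8 → 24 → 1 → 3 → 9 → … (one orbit).
Cycle lengths of π_3 on ℤ/71ℤ: [35, 35, 1]; 3 cycles in total.
Σ(ℓ_i−1) = 71−3 = 68; sign = (−1)^68 = +1.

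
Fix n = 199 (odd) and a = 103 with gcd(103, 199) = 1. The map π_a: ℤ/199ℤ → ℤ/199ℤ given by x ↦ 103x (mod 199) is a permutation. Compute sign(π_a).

+1

Trace 62: π^k(62) = [62, 18, 63, 121, 125, 139, 188] for k=0..6.
19 cycles of lengths [11, 11, 11, 11, 11, 11, 11, 11, 11, 11, 11, 11, 11, 11, 11, 11, 11, 11, 1].
n − c = 199 − 19 = 180; sign = (−1)^180 = +1.
Check: (103/199) = +1 by Zolotarev.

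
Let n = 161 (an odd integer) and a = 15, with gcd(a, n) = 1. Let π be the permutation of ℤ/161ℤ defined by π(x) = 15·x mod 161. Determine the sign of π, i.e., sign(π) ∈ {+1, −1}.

Trace 113: π^k(113) = [113, 85, 148, 127, 134, 78, 43] for k=0..6.
Cycle type of π: 22×7 + 1×7; total 14 cycles.
Σ(ℓ_i−1) = 161−14 = 147; sign = (−1)^147 = -1.

-1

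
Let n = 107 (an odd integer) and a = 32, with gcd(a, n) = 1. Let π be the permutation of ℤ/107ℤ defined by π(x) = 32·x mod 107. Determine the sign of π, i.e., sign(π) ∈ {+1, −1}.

Orbit of 37 under x↦32x: [37, 7, 10, 106, 75, 46, 81]… (length divides ord_107(32)).
Decompose π into cycles: lengths [106, 1] (2 cycles, including the fixed point 0).
n − c = 107 − 2 = 105; sign = (−1)^105 = -1.
(32|107)_J = -1 (Zolotarev's lemma cross-check).

-1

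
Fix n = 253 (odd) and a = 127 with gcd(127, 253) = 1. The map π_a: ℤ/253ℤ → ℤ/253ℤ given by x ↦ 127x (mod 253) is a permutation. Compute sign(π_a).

Trace 118: π^k(118) = [118, 59, 156, 78, 39, 146, 73] for k=0..6.
Cycle type of π: 110×2 + 11×2 + 10 + 1; total 6 cycles.
sign(π) = (−1)^{n − #cycles} = (−1)^{253−6} = (−1)^247 = -1.

-1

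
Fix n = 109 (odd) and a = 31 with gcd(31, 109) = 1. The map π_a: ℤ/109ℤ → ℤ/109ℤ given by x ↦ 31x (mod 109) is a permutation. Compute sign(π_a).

Start at x=20: 20 → 75 → 36 → 26 → 43 → 25 → 12 → … (one orbit).
Cycle type of π: 54×2 + 1; total 3 cycles.
sign(π) = (−1)^{n − #cycles} = (−1)^{109−3} = (−1)^106 = +1.
Check: (31/109) = +1 by Zolotarev.

+1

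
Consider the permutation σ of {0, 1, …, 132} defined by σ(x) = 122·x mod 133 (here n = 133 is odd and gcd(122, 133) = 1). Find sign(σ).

+1

Trace 1: π^k(1) = [1, 122, 121, 132, 11, 12] for k=0..5.
23 cycles of lengths [6, 6, 6, 6, 6, 6, 6, 6, 6, 6, 6, 6, 6, 6, 6, 6, 6, 6, 6, 6, 6, 6, 1].
sign(π) = (−1)^{n − #cycles} = (−1)^{133−23} = (−1)^110 = +1.
Zolotarev: (122|133) = +1, matching the cycle-count sign.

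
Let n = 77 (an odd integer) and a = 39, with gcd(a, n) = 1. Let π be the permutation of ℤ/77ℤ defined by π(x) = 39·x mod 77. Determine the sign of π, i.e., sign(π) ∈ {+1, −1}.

-1

Trace 46: π^k(46) = [46, 23, 50, 25, 51, 64, 32] for k=0..6.
Cycle lengths of π_39 on ℤ/77ℤ: [30, 30, 10, 3, 3, 1]; 6 cycles in total.
Σ(ℓ_i−1) = 77−6 = 71; sign = (−1)^71 = -1.
Check: (39/77) = -1 by Zolotarev.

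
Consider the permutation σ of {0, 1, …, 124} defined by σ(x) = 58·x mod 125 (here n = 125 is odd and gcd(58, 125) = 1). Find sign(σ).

-1

Orbit of 1 under x↦58x: [1, 58, 114, 112, 121, 18, 44]… (length divides ord_125(58)).
Cycle lengths of π_58 on ℤ/125ℤ: [100, 20, 4, 1]; 4 cycles in total.
125 − 4 = 121 transpositions; sign(π) = (−1)^121 = -1.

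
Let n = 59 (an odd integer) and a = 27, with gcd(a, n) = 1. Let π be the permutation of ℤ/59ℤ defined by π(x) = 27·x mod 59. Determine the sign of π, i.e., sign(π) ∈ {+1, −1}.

Orbit of 27 under x↦27x: [27, 21, 36, 28, 48, 57, 5]… (length divides ord_59(27)).
Cycle type of π: 29×2 + 1; total 3 cycles.
With 3 cycles on 59 points, sign = (−1)^{59−3} = +1.
The Jacobi symbol (27|59) = +1 (Zolotarev) agrees.

+1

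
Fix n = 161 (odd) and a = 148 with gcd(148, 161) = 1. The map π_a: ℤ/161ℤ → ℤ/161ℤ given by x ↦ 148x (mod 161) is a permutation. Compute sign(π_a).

-1

Start at x=36: 36 → 15 → 127 → 120 → 50 → 155 → 78 → … (one orbit).
Cycle lengths of π_148 on ℤ/161ℤ: [22, 22, 22, 22, 22, 22, 22, 1, 1, 1, 1, 1, 1, 1]; 14 cycles in total.
sign(π) = (−1)^{n − #cycles} = (−1)^{161−14} = (−1)^147 = -1.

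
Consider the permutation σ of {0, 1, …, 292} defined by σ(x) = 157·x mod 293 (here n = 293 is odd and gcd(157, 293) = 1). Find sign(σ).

Orbit of 33 under x↦157x: [33, 200, 49, 75, 55, 138, 277]… (length divides ord_293(157)).
Decompose π into cycles: lengths [292, 1] (2 cycles, including the fixed point 0).
sign(π) = (−1)^{n − #cycles} = (−1)^{293−2} = (−1)^291 = -1.

-1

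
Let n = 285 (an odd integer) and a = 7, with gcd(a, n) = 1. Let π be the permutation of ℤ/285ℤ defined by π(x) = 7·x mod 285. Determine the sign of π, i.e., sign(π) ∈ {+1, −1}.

-1

Trace 7: π^k(7) = [7, 49, 58, 121, 277, 229, 178] for k=0..6.
Cycle type of π: 12×18 + 4×3 + 3×18 + 1×3; total 42 cycles.
Σ(ℓ_i−1) = 285−42 = 243; sign = (−1)^243 = -1.
The Jacobi symbol (7|285) = -1 (Zolotarev) agrees.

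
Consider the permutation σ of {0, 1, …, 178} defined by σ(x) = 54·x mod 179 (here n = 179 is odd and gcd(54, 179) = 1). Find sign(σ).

-1

Orbit of 96 under x↦54x: [96, 172, 159, 173, 34, 46, 157]… (length divides ord_179(54)).
π_54 has 2 disjoint cycles with lengths [178, 1] on {0,…,178}.
179 − 2 = 177 transpositions; sign(π) = (−1)^177 = -1.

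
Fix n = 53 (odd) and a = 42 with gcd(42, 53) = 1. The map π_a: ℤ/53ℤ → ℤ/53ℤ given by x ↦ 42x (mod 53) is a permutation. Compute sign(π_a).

Orbit of 16 under x↦42x: [16, 36, 28, 10, 49, 44, 46]… (length divides ord_53(42)).
Cycle type of π: 13×4 + 1; total 5 cycles.
n − c = 53 − 5 = 48; sign = (−1)^48 = +1.
The Jacobi symbol (42|53) = +1 (Zolotarev) agrees.

+1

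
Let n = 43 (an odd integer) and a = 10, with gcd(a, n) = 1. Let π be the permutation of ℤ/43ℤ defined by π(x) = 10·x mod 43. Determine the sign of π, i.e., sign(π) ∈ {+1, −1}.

Start at x=40: 40 → 13 → 1 → 10 → 14 → 11 → 24 → … (one orbit).
π_10 has 3 disjoint cycles with lengths [21, 21, 1] on {0,…,42}.
With 3 cycles on 43 points, sign = (−1)^{43−3} = +1.
Via Zolotarev, sign(π_{10}) = (10|43) = +1.

+1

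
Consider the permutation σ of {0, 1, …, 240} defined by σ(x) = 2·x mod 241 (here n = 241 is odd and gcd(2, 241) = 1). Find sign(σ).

+1

Start at x=240: 240 → 239 → 237 → 233 → 225 → 209 → 177 → … (one orbit).
Cycle lengths of π_2 on ℤ/241ℤ: [24, 24, 24, 24, 24, 24, 24, 24, 24, 24, 1]; 11 cycles in total.
241 − 11 = 230 transpositions; sign(π) = (−1)^230 = +1.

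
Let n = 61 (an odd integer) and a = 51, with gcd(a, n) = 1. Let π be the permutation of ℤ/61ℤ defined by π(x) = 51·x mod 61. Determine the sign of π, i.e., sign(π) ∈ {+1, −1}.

Orbit of 51 under x↦51x: [51, 39, 37, 57, 40, 27, 35]… (length divides ord_61(51)).
Cycle lengths of π_51 on ℤ/61ℤ: [60, 1]; 2 cycles in total.
2 cycles on 61: each ℓ→(−1)^(ℓ−1), product (−1)^59 = -1.
Via Zolotarev, sign(π_{51}) = (51|61) = -1.

-1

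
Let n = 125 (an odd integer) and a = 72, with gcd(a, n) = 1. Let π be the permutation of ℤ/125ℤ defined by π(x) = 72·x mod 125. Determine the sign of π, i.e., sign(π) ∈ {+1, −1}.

-1

Orbit of 106 under x↦72x: [106, 7, 4, 38, 111, 117, 49]… (length divides ord_125(72)).
The orbit structure of x ↦ 72x mod 125: 4 orbits of sizes [100, 20, 4, 1].
sign(π) = (−1)^{n − #cycles} = (−1)^{125−4} = (−1)^121 = -1.
Zolotarev: (72|125) = -1, matching the cycle-count sign.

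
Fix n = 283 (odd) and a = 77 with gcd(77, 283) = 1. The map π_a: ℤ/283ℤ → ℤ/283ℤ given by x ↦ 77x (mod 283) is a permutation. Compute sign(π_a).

Trace 246: π^k(246) = [246, 264, 235, 266, 106, 238, 214] for k=0..6.
Cycle lengths of π_77 on ℤ/283ℤ: [141, 141, 1]; 3 cycles in total.
With 3 cycles on 283 points, sign = (−1)^{283−3} = +1.
Zolotarev: (77|283) = +1, matching the cycle-count sign.

+1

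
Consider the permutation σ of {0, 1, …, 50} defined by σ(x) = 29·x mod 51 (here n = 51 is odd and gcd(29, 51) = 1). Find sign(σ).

+1

Start at x=11: 11 → 13 → 20 → 19 → 41 → 16 → 5 → … (one orbit).
Cycle type of π: 16×3 + 2 + 1; total 5 cycles.
With 5 cycles on 51 points, sign = (−1)^{51−5} = +1.
Zolotarev: (29|51) = +1, matching the cycle-count sign.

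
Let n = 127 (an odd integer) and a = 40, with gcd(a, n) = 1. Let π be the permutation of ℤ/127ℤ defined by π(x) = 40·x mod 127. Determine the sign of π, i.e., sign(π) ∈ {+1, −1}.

Orbit of 8 under x↦40x: [8, 66, 100, 63, 107, 89, 4]… (length divides ord_127(40)).
4 cycles of lengths [42, 42, 42, 1].
sign(π) = (−1)^{n − #cycles} = (−1)^{127−4} = (−1)^123 = -1.
Via Zolotarev, sign(π_{40}) = (40|127) = -1.

-1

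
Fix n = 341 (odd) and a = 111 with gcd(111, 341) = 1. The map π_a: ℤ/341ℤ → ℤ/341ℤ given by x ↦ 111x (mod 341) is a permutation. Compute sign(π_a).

+1

Start at x=320: 320 → 56 → 78 → 133 → 100 → 188 → 67 → … (one orbit).
The orbit structure of x ↦ 111x mod 341: 33 orbits of sizes [15, 15, 15, 15, 15, 15, 15, 15, 15, 15, 15, 15, 15, 15, 15, 15, 15, 15, 15, 15, 15, 15, 1, 1, 1, 1, 1, 1, 1, 1, 1, 1, 1].
341 − 33 = 308 transpositions; sign(π) = (−1)^308 = +1.
The Jacobi symbol (111|341) = +1 (Zolotarev) agrees.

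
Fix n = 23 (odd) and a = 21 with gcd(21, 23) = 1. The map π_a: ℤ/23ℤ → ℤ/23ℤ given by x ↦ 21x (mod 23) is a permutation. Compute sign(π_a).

-1

Start at x=9: 9 → 5 → 13 → 20 → 6 → 11 → 1 → … (one orbit).
Cycle lengths of π_21 on ℤ/23ℤ: [22, 1]; 2 cycles in total.
23 − 2 = 21 transpositions; sign(π) = (−1)^21 = -1.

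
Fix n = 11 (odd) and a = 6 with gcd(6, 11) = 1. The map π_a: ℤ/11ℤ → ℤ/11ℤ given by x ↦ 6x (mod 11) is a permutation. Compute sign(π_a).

-1

Trace 8: π^k(8) = [8, 4, 2, 1, 6, 3, 7] for k=0..6.
The orbit structure of x ↦ 6x mod 11: 2 orbits of sizes [10, 1].
11 − 2 = 9 transpositions; sign(π) = (−1)^9 = -1.
Check: (6/11) = -1 by Zolotarev.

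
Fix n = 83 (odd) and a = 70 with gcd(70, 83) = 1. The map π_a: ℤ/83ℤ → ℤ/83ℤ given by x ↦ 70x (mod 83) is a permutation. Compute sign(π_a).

+1

Trace 70: π^k(70) = [70, 3, 44, 9, 49, 27, 64] for k=0..6.
The orbit structure of x ↦ 70x mod 83: 3 orbits of sizes [41, 41, 1].
sign(π) = (−1)^{n − #cycles} = (−1)^{83−3} = (−1)^80 = +1.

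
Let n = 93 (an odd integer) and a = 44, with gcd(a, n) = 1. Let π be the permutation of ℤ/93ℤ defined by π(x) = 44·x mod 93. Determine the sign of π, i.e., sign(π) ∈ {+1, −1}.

Trace 10: π^k(10) = [10, 68, 16, 53, 7, 29, 67] for k=0..6.
π_44 has 5 disjoint cycles with lengths [30, 30, 30, 2, 1] on {0,…,92}.
93 − 5 = 88 transpositions; sign(π) = (−1)^88 = +1.

+1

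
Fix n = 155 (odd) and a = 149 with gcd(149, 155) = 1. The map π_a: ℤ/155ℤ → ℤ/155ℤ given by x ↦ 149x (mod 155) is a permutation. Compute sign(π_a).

+1

Orbit of 56 under x↦149x: [56, 129, 1, 149, 36, 94]… (length divides ord_155(149)).
Decompose π into cycles: lengths [6, 6, 6, 6, 6, 6, 6, 6, 6, 6, 6, 6, 6, 6, 6, 6, 6, 6, 6, 6, 3, 3, 3, 3, 3, 3, 3, 3, 3, 3, 2, 2, 1] (33 cycles, including the fixed point 0).
33 cycles on 155: each ℓ→(−1)^(ℓ−1), product (−1)^122 = +1.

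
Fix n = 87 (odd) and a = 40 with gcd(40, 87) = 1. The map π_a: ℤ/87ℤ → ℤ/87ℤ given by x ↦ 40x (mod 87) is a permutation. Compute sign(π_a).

-1

Start at x=46: 46 → 13 → 85 → 7 → 19 → 64 → 37 → … (one orbit).
The orbit structure of x ↦ 40x mod 87: 6 orbits of sizes [28, 28, 28, 1, 1, 1].
87 − 6 = 81 transpositions; sign(π) = (−1)^81 = -1.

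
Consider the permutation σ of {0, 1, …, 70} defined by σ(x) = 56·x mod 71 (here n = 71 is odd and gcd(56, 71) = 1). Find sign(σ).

Orbit of 69 under x↦56x: [69, 30, 47, 5, 67, 60, 23]… (length divides ord_71(56)).
2 cycles of lengths [70, 1].
71 − 2 = 69 transpositions; sign(π) = (−1)^69 = -1.
Zolotarev: (56|71) = -1, matching the cycle-count sign.

-1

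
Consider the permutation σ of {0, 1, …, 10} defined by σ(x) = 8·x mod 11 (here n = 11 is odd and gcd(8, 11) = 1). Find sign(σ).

-1

Trace 6: π^k(6) = [6, 4, 10, 3, 2, 5, 7] for k=0..6.
Cycle lengths of π_8 on ℤ/11ℤ: [10, 1]; 2 cycles in total.
With 2 cycles on 11 points, sign = (−1)^{11−2} = -1.
(8|11)_J = -1 (Zolotarev's lemma cross-check).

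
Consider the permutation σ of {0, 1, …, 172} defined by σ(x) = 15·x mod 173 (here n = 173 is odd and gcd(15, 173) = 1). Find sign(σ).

+1

Trace 116: π^k(116) = [116, 10, 150, 1, 15, 52, 88] for k=0..6.
Decompose π into cycles: lengths [86, 86, 1] (3 cycles, including the fixed point 0).
With 3 cycles on 173 points, sign = (−1)^{173−3} = +1.
Via Zolotarev, sign(π_{15}) = (15|173) = +1.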